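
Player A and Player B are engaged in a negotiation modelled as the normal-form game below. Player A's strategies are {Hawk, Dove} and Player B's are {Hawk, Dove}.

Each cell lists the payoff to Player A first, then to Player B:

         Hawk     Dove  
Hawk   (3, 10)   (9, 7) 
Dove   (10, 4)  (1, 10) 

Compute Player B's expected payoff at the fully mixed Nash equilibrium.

First find x, the probability Player A plays Hawk, from Player B's indifference between Hawk and Dove: 10x + 4(1−x) = 7x + 10(1−x), giving x = 2/3.
Since Player B is indifferent in equilibrium, Player B's expected payoff equals the payoff from either column against (2/3, 1/3). Using Hawk: 10(2/3) + 4(1/3) = 8.

8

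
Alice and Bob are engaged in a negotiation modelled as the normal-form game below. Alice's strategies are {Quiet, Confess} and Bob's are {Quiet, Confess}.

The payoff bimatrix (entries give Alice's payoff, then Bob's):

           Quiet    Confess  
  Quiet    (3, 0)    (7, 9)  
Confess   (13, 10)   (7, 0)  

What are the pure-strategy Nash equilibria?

(Quiet, Quiet): Alice prefers Confess (13 > 3); Bob prefers Confess (9 > 0) — not an equilibrium.
(Quiet, Confess): Alice gets 7 ≥ 7 from Confess, and Bob gets 9 ≥ 0 from Quiet — Nash equilibrium.
(Confess, Quiet): Alice gets 13 ≥ 3 from Quiet, and Bob gets 10 ≥ 0 from Confess — Nash equilibrium.
(Confess, Confess): Bob prefers Quiet (10 > 0) — not an equilibrium.

(Quiet, Confess) and (Confess, Quiet)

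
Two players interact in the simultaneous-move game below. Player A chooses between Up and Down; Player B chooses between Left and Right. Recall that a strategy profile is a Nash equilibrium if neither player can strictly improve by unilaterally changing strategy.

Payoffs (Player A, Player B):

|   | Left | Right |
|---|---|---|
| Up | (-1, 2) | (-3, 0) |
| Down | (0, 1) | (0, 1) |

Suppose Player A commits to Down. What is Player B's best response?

Against Down, Player B earns 1 from Left and 1 from Right.
So either strategy is a best response.

either — both Left and Right are best responses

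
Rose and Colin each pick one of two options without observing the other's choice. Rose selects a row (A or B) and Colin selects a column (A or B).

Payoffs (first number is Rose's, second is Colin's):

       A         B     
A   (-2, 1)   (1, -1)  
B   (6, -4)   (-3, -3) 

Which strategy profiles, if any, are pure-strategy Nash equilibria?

none

(A, A): Rose prefers B (6 > -2) — not an equilibrium.
(A, B): Colin prefers A (1 > -1) — not an equilibrium.
(B, A): Colin prefers B (-3 > -4) — not an equilibrium.
(B, B): Rose prefers A (1 > -3) — not an equilibrium.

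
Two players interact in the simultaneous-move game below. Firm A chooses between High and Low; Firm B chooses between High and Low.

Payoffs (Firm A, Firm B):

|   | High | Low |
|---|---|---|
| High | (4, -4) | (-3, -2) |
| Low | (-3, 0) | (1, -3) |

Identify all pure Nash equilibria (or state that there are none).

none

(High, High): Firm B prefers Low (-2 > -4) — not an equilibrium.
(High, Low): Firm A prefers Low (1 > -3) — not an equilibrium.
(Low, High): Firm A prefers High (4 > -3) — not an equilibrium.
(Low, Low): Firm B prefers High (0 > -3) — not an equilibrium.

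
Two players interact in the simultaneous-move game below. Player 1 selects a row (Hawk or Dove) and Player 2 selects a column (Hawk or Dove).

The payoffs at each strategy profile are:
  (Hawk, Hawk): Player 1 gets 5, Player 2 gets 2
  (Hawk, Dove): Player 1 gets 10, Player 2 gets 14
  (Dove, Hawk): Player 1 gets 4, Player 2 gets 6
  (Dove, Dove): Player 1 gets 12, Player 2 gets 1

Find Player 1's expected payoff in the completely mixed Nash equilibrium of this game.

First find y, the probability Player 2 plays Hawk, from Player 1's indifference between Hawk and Dove: 5y + 10(1−y) = 4y + 12(1−y), giving y = 2/3.
Since Player 1 is indifferent in equilibrium, Player 1's expected payoff equals the payoff from either row against (2/3, 1/3). Using Hawk: 5(2/3) + 10(1/3) = 20/3.

20/3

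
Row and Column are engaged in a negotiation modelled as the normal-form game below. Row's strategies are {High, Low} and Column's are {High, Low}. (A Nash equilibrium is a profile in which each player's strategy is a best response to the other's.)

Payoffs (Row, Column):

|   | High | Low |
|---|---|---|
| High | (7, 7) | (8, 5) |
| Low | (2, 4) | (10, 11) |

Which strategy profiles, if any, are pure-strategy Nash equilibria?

(High, High) and (Low, Low)

(High, High): Row gets 7 ≥ 2 from Low, and Column gets 7 ≥ 5 from Low — Nash equilibrium.
(High, Low): Row prefers Low (10 > 8); Column prefers High (7 > 5) — not an equilibrium.
(Low, High): Row prefers High (7 > 2); Column prefers Low (11 > 4) — not an equilibrium.
(Low, Low): Row gets 10 ≥ 8 from High, and Column gets 11 ≥ 4 from High — Nash equilibrium.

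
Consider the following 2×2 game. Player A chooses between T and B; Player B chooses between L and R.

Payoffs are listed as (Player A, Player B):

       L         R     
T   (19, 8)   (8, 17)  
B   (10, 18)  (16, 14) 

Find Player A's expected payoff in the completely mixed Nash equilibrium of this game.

First find q, the probability Player B plays L, from Player A's indifference between T and B: 19q + 8(1−q) = 10q + 16(1−q), giving q = 8/17.
Since Player A is indifferent in equilibrium, Player A's expected payoff equals the payoff from either row against (8/17, 9/17). Using T: 19(8/17) + 8(9/17) = 224/17.

224/17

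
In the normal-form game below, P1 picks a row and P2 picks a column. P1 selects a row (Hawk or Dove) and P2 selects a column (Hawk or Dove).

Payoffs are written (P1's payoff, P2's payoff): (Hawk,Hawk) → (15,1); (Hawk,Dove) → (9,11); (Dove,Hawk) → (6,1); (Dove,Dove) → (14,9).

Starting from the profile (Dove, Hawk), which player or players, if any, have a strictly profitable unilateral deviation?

Both

P1 at (Dove, Hawk) earns 6; deviating to Hawk yields 15 — a strict improvement.
P2 earns 1; deviating to Dove yields 9 — a strict improvement.
Both P1 and P2 have strictly profitable deviations.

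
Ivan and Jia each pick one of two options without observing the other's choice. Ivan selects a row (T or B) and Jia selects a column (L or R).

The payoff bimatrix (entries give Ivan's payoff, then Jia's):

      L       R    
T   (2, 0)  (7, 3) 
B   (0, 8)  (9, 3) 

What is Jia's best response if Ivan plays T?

R

Against T, Jia earns 0 from L and 3 from R.
So R is the best response.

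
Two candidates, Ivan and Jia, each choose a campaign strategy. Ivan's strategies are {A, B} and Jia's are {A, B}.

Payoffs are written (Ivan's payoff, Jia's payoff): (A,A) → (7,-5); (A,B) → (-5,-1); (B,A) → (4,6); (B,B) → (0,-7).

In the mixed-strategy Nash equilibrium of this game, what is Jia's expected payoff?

-41/17

First find p, the probability Ivan plays A, from Jia's indifference between A and B: −5p + 6(1−p) = −p − 7(1−p), giving p = 13/17.
Since Jia is indifferent in equilibrium, Jia's expected payoff equals the payoff from either column against (13/17, 4/17). Using A: −5(13/17) + 6(4/17) = -41/17.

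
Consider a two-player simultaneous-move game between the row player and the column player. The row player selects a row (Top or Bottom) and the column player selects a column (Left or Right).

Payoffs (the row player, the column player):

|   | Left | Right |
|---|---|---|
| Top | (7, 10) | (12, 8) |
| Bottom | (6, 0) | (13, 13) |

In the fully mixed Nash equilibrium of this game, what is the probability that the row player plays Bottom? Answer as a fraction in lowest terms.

Let p be the probability that the row player plays Top. In a completely mixed equilibrium, the column player must be indifferent between Left and Right.
The column player's expected payoff from Left is 10p; from Right it is 8p + 13(1−p).
Setting these equal: 10p = −5p + 13, so p = 13/15.
Therefore the row player plays Bottom with probability 1 − 13/15 = 2/15.

2/15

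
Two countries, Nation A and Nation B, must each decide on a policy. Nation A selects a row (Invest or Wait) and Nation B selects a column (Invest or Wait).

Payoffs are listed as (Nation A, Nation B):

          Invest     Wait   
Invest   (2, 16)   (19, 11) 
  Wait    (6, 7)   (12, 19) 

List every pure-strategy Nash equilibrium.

none

(Invest, Invest): Nation A prefers Wait (6 > 2) — not an equilibrium.
(Invest, Wait): Nation B prefers Invest (16 > 11) — not an equilibrium.
(Wait, Invest): Nation B prefers Wait (19 > 7) — not an equilibrium.
(Wait, Wait): Nation A prefers Invest (19 > 12) — not an equilibrium.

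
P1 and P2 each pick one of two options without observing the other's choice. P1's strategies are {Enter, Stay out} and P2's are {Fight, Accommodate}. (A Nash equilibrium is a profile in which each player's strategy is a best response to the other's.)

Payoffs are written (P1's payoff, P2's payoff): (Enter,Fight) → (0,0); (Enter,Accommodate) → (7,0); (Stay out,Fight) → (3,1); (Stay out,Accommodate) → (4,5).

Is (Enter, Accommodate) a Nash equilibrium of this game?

At (Enter, Accommodate), P1 earns 7; switching to Stay out would give 4, so P1 has no profitable deviation.
P2 earns 0; switching to Fight would give 0, so P2 has no profitable deviation.
Neither player can gain by a unilateral deviation, so this profile is a Nash equilibrium.

Yes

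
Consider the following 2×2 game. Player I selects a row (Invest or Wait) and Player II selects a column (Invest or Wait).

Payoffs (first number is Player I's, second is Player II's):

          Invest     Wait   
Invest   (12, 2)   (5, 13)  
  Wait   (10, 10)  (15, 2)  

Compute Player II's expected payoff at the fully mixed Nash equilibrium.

126/19

First find p, the probability Player I plays Invest, from Player II's indifference between Invest and Wait: 2p + 10(1−p) = 13p + 2(1−p), giving p = 8/19.
Since Player II is indifferent in equilibrium, Player II's expected payoff equals the payoff from either column against (8/19, 11/19). Using Invest: 2(8/19) + 10(11/19) = 126/19.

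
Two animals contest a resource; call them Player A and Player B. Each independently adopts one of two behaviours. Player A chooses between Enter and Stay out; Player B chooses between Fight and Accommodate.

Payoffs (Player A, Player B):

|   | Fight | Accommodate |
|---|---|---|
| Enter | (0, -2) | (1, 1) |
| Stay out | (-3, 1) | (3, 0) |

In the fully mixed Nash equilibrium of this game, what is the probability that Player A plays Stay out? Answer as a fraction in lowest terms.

3/4

Let p be the probability that Player A plays Enter. In a completely mixed equilibrium, Player B must be indifferent between Fight and Accommodate.
Player B's expected payoff from Fight is −2p + (1−p); from Accommodate it is p.
Setting these equal: −3p + 1 = p, so p = 1/4.
Therefore Player A plays Stay out with probability 1 − 1/4 = 3/4.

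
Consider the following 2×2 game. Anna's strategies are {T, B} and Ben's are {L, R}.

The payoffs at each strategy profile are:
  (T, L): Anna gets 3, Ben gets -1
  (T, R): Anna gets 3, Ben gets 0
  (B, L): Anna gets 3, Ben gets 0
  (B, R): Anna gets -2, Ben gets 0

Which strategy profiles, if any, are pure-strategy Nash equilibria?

(T, L): Ben prefers R (0 > -1) — not an equilibrium.
(T, R): Anna gets 3 ≥ -2 from B, and Ben gets 0 ≥ -1 from L — Nash equilibrium.
(B, L): Anna gets 3 ≥ 3 from T, and Ben gets 0 ≥ 0 from R — Nash equilibrium.
(B, R): Anna prefers T (3 > -2) — not an equilibrium.

(T, R) and (B, L)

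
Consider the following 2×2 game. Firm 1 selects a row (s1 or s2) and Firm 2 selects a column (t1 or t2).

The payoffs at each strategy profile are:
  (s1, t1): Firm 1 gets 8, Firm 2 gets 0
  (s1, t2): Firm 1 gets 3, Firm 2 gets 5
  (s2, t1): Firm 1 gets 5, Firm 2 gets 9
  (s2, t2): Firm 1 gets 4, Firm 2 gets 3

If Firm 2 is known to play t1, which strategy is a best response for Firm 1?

s1

Against t1, Firm 1 earns 8 from s1 and 5 from s2.
So s1 is the best response.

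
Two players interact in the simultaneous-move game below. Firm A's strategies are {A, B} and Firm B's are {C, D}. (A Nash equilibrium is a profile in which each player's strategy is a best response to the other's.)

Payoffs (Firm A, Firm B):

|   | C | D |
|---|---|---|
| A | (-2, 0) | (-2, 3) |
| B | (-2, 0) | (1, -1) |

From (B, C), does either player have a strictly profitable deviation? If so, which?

Neither

Firm A at (B, C) earns -2; deviating to A yields -2 — not better.
Firm B earns 0; deviating to D yields -1 — not better.
Neither player can strictly improve; the profile is a Nash equilibrium.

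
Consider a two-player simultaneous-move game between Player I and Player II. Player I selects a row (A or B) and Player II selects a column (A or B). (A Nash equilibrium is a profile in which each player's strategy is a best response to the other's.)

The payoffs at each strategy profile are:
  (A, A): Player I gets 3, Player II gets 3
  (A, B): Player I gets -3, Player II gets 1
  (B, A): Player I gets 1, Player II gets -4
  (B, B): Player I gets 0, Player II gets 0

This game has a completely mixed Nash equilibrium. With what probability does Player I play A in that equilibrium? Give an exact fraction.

2/3

Let p be the probability that Player I plays A. In a completely mixed equilibrium, Player II must be indifferent between A and B.
Player II's expected payoff from A is 3p − 4(1−p); from B it is p.
Setting these equal: 7p − 4 = p, so p = 2/3.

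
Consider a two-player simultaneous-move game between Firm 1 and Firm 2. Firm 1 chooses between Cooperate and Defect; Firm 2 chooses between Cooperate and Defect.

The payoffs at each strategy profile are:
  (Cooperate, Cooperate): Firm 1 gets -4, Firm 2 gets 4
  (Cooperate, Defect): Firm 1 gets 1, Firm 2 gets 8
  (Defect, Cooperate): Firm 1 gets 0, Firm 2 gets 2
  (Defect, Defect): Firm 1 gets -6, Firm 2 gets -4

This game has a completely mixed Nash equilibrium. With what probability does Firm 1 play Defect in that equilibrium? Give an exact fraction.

Let r be the probability that Firm 1 plays Cooperate. In a completely mixed equilibrium, Firm 2 must be indifferent between Cooperate and Defect.
Firm 2's expected payoff from Cooperate is 4r + 2(1−r); from Defect it is 8r − 4(1−r).
Setting these equal: 2r + 2 = 12r − 4, so r = 3/5.
Therefore Firm 1 plays Defect with probability 1 − 3/5 = 2/5.

2/5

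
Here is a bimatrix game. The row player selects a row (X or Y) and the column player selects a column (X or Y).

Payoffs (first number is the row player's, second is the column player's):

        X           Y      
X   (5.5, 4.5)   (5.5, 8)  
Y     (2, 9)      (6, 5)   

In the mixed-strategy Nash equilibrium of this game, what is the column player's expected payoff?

First find x, the probability the row player plays X, from the column player's indifference between X and Y: 4.5x + 9(1−x) = 8x + 5(1−x), giving x = 8/15.
Since the column player is indifferent in equilibrium, the column player's expected payoff equals the payoff from either column against (8/15, 7/15). Using X: 4.5(8/15) + 9(7/15) = 33/5.

33/5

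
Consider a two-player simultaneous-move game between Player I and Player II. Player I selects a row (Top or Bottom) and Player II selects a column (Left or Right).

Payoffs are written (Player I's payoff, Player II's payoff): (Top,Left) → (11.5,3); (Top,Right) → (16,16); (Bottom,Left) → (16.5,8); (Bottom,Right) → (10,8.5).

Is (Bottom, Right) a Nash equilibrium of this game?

No

At (Bottom, Right), Player I earns 10; switching to Top would give 16, so Player I would deviate.
Player II earns 8.5; switching to Left would give 8, so Player II has no profitable deviation.
Since at least one player can profitably deviate, this is not a Nash equilibrium.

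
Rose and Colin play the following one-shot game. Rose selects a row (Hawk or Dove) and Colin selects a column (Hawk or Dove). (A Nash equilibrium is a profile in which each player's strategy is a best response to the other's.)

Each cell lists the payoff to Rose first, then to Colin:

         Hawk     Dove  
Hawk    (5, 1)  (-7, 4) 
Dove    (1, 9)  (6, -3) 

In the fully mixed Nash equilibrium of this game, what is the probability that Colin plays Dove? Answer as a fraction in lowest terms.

4/17

Let q be the probability that Colin plays Hawk. In a completely mixed equilibrium, Rose must be indifferent between Hawk and Dove.
Rose's expected payoff from Hawk is 5q − 7(1−q); from Dove it is q + 6(1−q).
Setting these equal: 12q − 7 = −5q + 6, so q = 13/17.
Therefore Colin plays Dove with probability 1 − 13/17 = 4/17.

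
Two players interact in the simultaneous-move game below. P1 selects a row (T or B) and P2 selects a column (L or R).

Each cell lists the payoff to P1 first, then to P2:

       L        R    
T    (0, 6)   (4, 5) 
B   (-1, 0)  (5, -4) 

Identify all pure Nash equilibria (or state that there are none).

(T, L): P1 gets 0 ≥ -1 from B, and P2 gets 6 ≥ 5 from R — Nash equilibrium.
(T, R): P1 prefers B (5 > 4); P2 prefers L (6 > 5) — not an equilibrium.
(B, L): P1 prefers T (0 > -1) — not an equilibrium.
(B, R): P2 prefers L (0 > -4) — not an equilibrium.

(T, L)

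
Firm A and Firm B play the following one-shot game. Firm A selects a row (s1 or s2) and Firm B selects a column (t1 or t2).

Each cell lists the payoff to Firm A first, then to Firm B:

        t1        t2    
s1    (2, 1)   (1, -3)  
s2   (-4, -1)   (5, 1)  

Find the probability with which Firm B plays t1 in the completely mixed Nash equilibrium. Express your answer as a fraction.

2/5

Let q be the probability that Firm B plays t1. In a completely mixed equilibrium, Firm A must be indifferent between s1 and s2.
Firm A's expected payoff from s1 is 2q + (1−q); from s2 it is −4q + 5(1−q).
Setting these equal: q + 1 = −9q + 5, so q = 2/5.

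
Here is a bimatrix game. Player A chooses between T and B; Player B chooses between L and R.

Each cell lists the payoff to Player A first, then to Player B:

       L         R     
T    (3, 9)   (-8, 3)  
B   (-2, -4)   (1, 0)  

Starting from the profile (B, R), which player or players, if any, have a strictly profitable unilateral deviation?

Neither

Player A at (B, R) earns 1; deviating to T yields -8 — not better.
Player B earns 0; deviating to L yields -4 — not better.
Neither player can strictly improve; the profile is a Nash equilibrium.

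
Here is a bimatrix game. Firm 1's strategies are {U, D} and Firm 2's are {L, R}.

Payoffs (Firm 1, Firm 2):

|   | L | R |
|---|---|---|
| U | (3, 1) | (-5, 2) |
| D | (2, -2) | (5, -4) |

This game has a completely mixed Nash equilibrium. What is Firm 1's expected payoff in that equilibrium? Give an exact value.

25/11

First find q, the probability Firm 2 plays L, from Firm 1's indifference between U and D: 3q − 5(1−q) = 2q + 5(1−q), giving q = 10/11.
Since Firm 1 is indifferent in equilibrium, Firm 1's expected payoff equals the payoff from either row against (10/11, 1/11). Using U: 3(10/11) − 5(1/11) = 25/11.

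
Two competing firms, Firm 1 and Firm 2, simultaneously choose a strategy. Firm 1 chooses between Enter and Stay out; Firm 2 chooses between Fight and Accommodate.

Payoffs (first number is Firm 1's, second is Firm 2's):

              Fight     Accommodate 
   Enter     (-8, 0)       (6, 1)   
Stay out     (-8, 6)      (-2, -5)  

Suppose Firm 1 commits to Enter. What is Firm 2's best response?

Accommodate

Against Enter, Firm 2 earns 0 from Fight and 1 from Accommodate.
So Accommodate is the best response.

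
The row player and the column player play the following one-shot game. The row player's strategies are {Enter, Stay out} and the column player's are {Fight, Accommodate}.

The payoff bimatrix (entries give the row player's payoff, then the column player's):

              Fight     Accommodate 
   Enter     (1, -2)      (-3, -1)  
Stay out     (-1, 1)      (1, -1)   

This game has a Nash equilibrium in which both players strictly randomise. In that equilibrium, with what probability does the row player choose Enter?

2/3

Let r be the probability that the row player plays Enter. In a completely mixed equilibrium, the column player must be indifferent between Fight and Accommodate.
The column player's expected payoff from Fight is −2r + (1−r); from Accommodate it is −r − (1−r).
Setting these equal: −3r + 1 = -1, so r = 2/3.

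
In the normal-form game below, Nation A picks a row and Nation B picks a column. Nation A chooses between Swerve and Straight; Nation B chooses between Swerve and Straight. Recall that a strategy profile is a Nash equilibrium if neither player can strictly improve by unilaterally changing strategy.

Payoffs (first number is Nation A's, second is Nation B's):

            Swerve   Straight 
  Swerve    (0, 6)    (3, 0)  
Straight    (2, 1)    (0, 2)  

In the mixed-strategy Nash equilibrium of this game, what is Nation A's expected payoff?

6/5

First find y, the probability Nation B plays Swerve, from Nation A's indifference between Swerve and Straight: 3(1−y) = 2y, giving y = 3/5.
Since Nation A is indifferent in equilibrium, Nation A's expected payoff equals the payoff from either row against (3/5, 2/5). Using Swerve: 3(2/5) = 6/5.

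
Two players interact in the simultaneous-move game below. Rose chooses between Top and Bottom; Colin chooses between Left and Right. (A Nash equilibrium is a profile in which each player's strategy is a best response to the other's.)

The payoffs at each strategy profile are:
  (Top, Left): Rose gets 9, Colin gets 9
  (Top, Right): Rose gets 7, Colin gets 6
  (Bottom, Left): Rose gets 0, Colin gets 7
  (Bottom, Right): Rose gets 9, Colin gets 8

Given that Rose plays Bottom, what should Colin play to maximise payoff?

Against Bottom, Colin earns 7 from Left and 8 from Right.
So Right is the best response.

Right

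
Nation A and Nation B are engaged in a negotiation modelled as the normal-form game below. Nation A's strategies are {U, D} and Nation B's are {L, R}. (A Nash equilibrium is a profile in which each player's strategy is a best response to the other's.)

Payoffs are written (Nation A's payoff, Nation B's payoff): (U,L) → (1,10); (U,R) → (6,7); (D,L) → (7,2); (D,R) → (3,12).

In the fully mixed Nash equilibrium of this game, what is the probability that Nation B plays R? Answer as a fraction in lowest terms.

2/3

Let q be the probability that Nation B plays L. In a completely mixed equilibrium, Nation A must be indifferent between U and D.
Nation A's expected payoff from U is q + 6(1−q); from D it is 7q + 3(1−q).
Setting these equal: −5q + 6 = 4q + 3, so q = 1/3.
Therefore Nation B plays R with probability 1 − 1/3 = 2/3.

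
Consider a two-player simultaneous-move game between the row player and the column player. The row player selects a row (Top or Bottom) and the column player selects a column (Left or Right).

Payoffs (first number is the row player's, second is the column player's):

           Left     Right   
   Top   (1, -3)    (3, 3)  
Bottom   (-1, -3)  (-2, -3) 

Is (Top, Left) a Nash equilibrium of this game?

At (Top, Left), the row player earns 1; switching to Bottom would give -1, so the row player has no profitable deviation.
The column player earns -3; switching to Right would give 3, so the column player would deviate.
Since at least one player can profitably deviate, this is not a Nash equilibrium.

No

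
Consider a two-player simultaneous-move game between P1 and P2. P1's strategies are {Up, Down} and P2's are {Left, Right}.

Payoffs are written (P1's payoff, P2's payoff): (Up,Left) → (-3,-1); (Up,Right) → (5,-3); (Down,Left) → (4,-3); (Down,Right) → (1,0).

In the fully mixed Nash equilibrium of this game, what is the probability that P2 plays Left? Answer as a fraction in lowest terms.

Let q be the probability that P2 plays Left. In a completely mixed equilibrium, P1 must be indifferent between Up and Down.
P1's expected payoff from Up is −3q + 5(1−q); from Down it is 4q + (1−q).
Setting these equal: −8q + 5 = 3q + 1, so q = 4/11.

4/11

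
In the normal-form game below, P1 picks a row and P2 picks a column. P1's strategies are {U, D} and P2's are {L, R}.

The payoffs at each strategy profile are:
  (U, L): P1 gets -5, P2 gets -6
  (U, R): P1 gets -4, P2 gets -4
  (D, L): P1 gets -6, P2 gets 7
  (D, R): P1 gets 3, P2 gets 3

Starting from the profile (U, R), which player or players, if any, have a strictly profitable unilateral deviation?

P1 at (U, R) earns -4; deviating to D yields 3 — a strict improvement.
P2 earns -4; deviating to L yields -6 — not better.
Only P1 has a strictly profitable deviation.

P1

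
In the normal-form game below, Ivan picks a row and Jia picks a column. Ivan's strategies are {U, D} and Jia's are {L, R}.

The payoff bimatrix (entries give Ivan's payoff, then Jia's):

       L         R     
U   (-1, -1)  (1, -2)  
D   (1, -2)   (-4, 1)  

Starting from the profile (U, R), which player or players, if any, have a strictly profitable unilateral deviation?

Ivan at (U, R) earns 1; deviating to D yields -4 — not better.
Jia earns -2; deviating to L yields -1 — a strict improvement.
Only Jia has a strictly profitable deviation.

Jia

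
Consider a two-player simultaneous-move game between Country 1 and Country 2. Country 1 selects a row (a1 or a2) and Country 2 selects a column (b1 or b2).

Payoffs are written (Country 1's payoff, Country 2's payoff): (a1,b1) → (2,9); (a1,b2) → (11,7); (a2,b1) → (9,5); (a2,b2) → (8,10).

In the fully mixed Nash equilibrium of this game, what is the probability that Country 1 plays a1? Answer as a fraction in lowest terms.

5/7

Let r be the probability that Country 1 plays a1. In a completely mixed equilibrium, Country 2 must be indifferent between b1 and b2.
Country 2's expected payoff from b1 is 9r + 5(1−r); from b2 it is 7r + 10(1−r).
Setting these equal: 4r + 5 = −3r + 10, so r = 5/7.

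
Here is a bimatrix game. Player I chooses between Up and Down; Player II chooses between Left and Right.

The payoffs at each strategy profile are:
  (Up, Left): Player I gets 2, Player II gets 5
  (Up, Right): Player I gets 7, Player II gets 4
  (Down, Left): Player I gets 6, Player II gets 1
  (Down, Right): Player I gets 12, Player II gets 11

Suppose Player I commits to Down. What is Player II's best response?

Against Down, Player II earns 1 from Left and 11 from Right.
So Right is the best response.

Right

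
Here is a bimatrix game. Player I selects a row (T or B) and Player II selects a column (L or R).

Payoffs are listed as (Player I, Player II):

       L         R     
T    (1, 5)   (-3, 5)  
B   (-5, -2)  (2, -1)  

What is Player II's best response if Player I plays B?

R

Against B, Player II earns -2 from L and -1 from R.
So R is the best response.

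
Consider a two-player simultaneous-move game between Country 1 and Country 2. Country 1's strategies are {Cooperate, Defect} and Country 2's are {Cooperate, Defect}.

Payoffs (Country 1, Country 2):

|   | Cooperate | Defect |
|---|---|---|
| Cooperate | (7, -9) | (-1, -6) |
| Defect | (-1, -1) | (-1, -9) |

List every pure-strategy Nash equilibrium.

(Cooperate, Cooperate): Country 2 prefers Defect (-6 > -9) — not an equilibrium.
(Cooperate, Defect): Country 1 gets -1 ≥ -1 from Defect, and Country 2 gets -6 ≥ -9 from Cooperate — Nash equilibrium.
(Defect, Cooperate): Country 1 prefers Cooperate (7 > -1) — not an equilibrium.
(Defect, Defect): Country 2 prefers Cooperate (-1 > -9) — not an equilibrium.

(Cooperate, Defect)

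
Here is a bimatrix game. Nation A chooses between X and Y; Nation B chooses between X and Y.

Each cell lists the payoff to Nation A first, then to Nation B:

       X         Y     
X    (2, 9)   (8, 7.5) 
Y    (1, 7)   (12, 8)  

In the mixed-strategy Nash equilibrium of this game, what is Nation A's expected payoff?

First find q, the probability Nation B plays X, from Nation A's indifference between X and Y: 2q + 8(1−q) = q + 12(1−q), giving q = 4/5.
Since Nation A is indifferent in equilibrium, Nation A's expected payoff equals the payoff from either row against (4/5, 1/5). Using X: 2(4/5) + 8(1/5) = 16/5.

16/5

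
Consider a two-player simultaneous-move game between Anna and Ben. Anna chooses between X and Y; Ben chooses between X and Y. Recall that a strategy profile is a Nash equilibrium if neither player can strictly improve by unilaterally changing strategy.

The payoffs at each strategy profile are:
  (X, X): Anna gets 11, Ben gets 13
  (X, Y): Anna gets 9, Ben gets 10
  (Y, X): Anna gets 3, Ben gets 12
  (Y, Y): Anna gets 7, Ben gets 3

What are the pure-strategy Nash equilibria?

(X, X)

(X, X): Anna gets 11 ≥ 3 from Y, and Ben gets 13 ≥ 10 from Y — Nash equilibrium.
(X, Y): Ben prefers X (13 > 10) — not an equilibrium.
(Y, X): Anna prefers X (11 > 3) — not an equilibrium.
(Y, Y): Anna prefers X (9 > 7); Ben prefers X (12 > 3) — not an equilibrium.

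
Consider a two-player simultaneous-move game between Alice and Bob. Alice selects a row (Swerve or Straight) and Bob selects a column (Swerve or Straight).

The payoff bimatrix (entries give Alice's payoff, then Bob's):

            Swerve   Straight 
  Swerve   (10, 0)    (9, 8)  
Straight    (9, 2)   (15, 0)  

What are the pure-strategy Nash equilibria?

(Swerve, Swerve): Bob prefers Straight (8 > 0) — not an equilibrium.
(Swerve, Straight): Alice prefers Straight (15 > 9) — not an equilibrium.
(Straight, Swerve): Alice prefers Swerve (10 > 9) — not an equilibrium.
(Straight, Straight): Bob prefers Swerve (2 > 0) — not an equilibrium.

none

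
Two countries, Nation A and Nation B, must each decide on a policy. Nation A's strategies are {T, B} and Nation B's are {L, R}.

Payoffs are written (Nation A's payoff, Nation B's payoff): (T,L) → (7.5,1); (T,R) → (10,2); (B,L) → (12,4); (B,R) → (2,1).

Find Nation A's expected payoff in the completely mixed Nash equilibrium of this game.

First find q, the probability Nation B plays L, from Nation A's indifference between T and B: 7.5q + 10(1−q) = 12q + 2(1−q), giving q = 16/25.
Since Nation A is indifferent in equilibrium, Nation A's expected payoff equals the payoff from either row against (16/25, 9/25). Using T: 7.5(16/25) + 10(9/25) = 42/5.

42/5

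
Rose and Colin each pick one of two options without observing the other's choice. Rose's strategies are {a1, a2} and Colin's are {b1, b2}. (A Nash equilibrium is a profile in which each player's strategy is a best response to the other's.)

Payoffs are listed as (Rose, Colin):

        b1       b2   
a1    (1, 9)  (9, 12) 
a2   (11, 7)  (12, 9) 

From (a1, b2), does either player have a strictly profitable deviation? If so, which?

Rose

Rose at (a1, b2) earns 9; deviating to a2 yields 12 — a strict improvement.
Colin earns 12; deviating to b1 yields 9 — not better.
Only Rose has a strictly profitable deviation.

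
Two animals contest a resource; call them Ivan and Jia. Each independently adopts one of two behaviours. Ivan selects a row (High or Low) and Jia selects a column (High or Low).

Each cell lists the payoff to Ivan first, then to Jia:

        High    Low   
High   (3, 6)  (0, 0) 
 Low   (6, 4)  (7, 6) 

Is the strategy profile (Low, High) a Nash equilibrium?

No

At (Low, High), Ivan earns 6; switching to High would give 3, so Ivan has no profitable deviation.
Jia earns 4; switching to Low would give 6, so Jia would deviate.
Since at least one player can profitably deviate, this is not a Nash equilibrium.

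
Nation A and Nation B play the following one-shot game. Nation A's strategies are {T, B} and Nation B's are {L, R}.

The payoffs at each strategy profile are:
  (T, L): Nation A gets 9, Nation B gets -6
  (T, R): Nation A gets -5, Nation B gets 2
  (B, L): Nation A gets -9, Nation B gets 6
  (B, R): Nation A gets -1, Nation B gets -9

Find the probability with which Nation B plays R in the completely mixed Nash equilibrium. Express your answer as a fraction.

Let c be the probability that Nation B plays L. In a completely mixed equilibrium, Nation A must be indifferent between T and B.
Nation A's expected payoff from T is 9c − 5(1−c); from B it is −9c − (1−c).
Setting these equal: 14c − 5 = −8c − 1, so c = 2/11.
Therefore Nation B plays R with probability 1 − 2/11 = 9/11.

9/11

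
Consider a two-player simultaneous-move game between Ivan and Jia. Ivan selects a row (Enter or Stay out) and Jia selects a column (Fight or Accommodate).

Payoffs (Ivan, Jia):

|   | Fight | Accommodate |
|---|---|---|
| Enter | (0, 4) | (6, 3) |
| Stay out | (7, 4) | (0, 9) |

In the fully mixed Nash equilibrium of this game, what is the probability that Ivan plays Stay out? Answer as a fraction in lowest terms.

Let p be the probability that Ivan plays Enter. In a completely mixed equilibrium, Jia must be indifferent between Fight and Accommodate.
Jia's expected payoff from Fight is 4p + 4(1−p); from Accommodate it is 3p + 9(1−p).
Setting these equal: 4 = −6p + 9, so p = 5/6.
Therefore Ivan plays Stay out with probability 1 − 5/6 = 1/6.

1/6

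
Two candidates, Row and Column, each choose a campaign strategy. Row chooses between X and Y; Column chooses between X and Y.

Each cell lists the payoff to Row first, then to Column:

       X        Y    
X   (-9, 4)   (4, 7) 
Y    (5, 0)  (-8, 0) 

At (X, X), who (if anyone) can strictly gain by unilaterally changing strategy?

Both

Row at (X, X) earns -9; deviating to Y yields 5 — a strict improvement.
Column earns 4; deviating to Y yields 7 — a strict improvement.
Both Row and Column have strictly profitable deviations.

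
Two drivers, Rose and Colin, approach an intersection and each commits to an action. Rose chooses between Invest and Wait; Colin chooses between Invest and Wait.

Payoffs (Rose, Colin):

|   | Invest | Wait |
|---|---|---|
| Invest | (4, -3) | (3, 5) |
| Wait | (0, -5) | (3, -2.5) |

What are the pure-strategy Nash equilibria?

(Invest, Wait) and (Wait, Wait)

(Invest, Invest): Colin prefers Wait (5 > -3) — not an equilibrium.
(Invest, Wait): Rose gets 3 ≥ 3 from Wait, and Colin gets 5 ≥ -3 from Invest — Nash equilibrium.
(Wait, Invest): Rose prefers Invest (4 > 0); Colin prefers Wait (-2.5 > -5) — not an equilibrium.
(Wait, Wait): Rose gets 3 ≥ 3 from Invest, and Colin gets -2.5 ≥ -5 from Invest — Nash equilibrium.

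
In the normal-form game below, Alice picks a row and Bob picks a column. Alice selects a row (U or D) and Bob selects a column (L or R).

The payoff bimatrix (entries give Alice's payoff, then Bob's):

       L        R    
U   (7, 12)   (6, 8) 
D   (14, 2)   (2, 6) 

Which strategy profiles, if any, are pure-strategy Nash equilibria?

(U, L): Alice prefers D (14 > 7) — not an equilibrium.
(U, R): Bob prefers L (12 > 8) — not an equilibrium.
(D, L): Bob prefers R (6 > 2) — not an equilibrium.
(D, R): Alice prefers U (6 > 2) — not an equilibrium.

none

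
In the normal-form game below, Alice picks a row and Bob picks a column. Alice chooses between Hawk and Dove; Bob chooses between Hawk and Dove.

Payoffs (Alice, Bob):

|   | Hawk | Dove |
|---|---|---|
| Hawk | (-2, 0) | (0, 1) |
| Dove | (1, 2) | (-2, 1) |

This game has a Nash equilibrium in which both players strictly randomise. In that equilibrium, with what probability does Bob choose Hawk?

Let y be the probability that Bob plays Hawk. In a completely mixed equilibrium, Alice must be indifferent between Hawk and Dove.
Alice's expected payoff from Hawk is −2y; from Dove it is y − 2(1−y).
Setting these equal: −2y = 3y − 2, so y = 2/5.

2/5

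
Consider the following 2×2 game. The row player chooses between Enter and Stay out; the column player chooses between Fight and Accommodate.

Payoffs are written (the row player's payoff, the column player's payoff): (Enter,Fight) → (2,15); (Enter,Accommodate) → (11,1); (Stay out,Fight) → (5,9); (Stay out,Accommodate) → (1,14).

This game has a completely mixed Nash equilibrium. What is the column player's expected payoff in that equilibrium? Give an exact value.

First find x, the probability the row player plays Enter, from the column player's indifference between Fight and Accommodate: 15x + 9(1−x) = x + 14(1−x), giving x = 5/19.
Since the column player is indifferent in equilibrium, the column player's expected payoff equals the payoff from either column against (5/19, 14/19). Using Fight: 15(5/19) + 9(14/19) = 201/19.

201/19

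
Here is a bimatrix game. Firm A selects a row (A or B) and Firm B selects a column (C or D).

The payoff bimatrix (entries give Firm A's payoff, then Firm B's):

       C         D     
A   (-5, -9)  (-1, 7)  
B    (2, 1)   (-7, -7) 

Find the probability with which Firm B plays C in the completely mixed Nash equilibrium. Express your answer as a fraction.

Let q be the probability that Firm B plays C. In a completely mixed equilibrium, Firm A must be indifferent between A and B.
Firm A's expected payoff from A is −5q − (1−q); from B it is 2q − 7(1−q).
Setting these equal: −4q − 1 = 9q − 7, so q = 6/13.

6/13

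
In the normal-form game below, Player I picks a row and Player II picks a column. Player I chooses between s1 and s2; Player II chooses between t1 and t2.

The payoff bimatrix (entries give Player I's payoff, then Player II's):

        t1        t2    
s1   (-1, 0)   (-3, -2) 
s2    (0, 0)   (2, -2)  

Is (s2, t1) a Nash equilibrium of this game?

At (s2, t1), Player I earns 0; switching to s1 would give -1, so Player I has no profitable deviation.
Player II earns 0; switching to t2 would give -2, so Player II has no profitable deviation.
Neither player can gain by a unilateral deviation, so this profile is a Nash equilibrium.

Yes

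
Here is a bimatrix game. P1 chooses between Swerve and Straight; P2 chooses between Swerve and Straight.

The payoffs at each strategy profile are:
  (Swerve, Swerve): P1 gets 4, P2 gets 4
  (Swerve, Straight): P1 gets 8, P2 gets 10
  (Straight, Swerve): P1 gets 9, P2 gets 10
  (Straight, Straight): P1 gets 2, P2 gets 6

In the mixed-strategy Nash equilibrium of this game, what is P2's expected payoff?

38/5

First find x, the probability P1 plays Swerve, from P2's indifference between Swerve and Straight: 4x + 10(1−x) = 10x + 6(1−x), giving x = 2/5.
Since P2 is indifferent in equilibrium, P2's expected payoff equals the payoff from either column against (2/5, 3/5). Using Swerve: 4(2/5) + 10(3/5) = 38/5.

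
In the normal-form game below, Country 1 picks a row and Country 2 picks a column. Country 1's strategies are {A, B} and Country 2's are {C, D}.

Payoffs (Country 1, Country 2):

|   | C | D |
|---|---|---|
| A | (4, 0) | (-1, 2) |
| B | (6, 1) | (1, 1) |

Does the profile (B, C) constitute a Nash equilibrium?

Yes

At (B, C), Country 1 earns 6; switching to A would give 4, so Country 1 has no profitable deviation.
Country 2 earns 1; switching to D would give 1, so Country 2 has no profitable deviation.
Neither player can gain by a unilateral deviation, so this profile is a Nash equilibrium.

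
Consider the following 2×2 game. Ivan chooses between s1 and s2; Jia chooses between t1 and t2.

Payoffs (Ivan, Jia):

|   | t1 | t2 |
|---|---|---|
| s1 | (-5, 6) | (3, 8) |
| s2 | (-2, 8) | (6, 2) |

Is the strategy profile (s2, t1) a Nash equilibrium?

Yes

At (s2, t1), Ivan earns -2; switching to s1 would give -5, so Ivan has no profitable deviation.
Jia earns 8; switching to t2 would give 2, so Jia has no profitable deviation.
Neither player can gain by a unilateral deviation, so this profile is a Nash equilibrium.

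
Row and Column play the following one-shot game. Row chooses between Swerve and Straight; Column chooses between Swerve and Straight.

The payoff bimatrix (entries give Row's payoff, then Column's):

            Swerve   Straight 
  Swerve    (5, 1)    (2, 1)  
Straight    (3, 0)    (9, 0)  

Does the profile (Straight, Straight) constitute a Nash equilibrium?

Yes

At (Straight, Straight), Row earns 9; switching to Swerve would give 2, so Row has no profitable deviation.
Column earns 0; switching to Swerve would give 0, so Column has no profitable deviation.
Neither player can gain by a unilateral deviation, so this profile is a Nash equilibrium.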